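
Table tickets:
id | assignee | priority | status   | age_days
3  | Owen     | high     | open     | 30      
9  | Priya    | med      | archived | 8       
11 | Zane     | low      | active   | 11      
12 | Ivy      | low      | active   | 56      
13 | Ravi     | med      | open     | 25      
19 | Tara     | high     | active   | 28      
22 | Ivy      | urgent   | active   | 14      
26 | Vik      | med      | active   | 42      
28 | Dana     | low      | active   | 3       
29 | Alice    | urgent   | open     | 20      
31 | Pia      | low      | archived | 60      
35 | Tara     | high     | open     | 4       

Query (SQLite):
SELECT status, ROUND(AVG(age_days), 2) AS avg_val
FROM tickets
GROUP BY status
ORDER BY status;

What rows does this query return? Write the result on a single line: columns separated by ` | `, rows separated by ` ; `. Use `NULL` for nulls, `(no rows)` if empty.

active | 25.67 ; archived | 34 ; open | 19.75

Partition tickets by status; compute ROUND(AVG(age_days), 2) within each group.
  active: ids {11, 12, 19, 22, 26, 28} → ROUND(AVG(age_days), 2)=25.67
  archived: ids {9, 31} → ROUND(AVG(age_days), 2)=34
  open: ids {3, 13, 29, 35} → ROUND(AVG(age_days), 2)=19.75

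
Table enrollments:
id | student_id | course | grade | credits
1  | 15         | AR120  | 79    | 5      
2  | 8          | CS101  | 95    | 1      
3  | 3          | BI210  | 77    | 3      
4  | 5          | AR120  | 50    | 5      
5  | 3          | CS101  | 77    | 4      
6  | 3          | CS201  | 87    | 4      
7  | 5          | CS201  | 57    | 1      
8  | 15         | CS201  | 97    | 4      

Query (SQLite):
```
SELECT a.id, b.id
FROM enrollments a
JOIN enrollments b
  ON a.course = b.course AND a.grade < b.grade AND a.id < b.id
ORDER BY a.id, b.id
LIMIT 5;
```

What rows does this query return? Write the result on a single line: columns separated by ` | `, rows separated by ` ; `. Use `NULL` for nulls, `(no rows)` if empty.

Pairs (a,b) with same course, a.grade < b.grade, a.id < b.id.
course groups: AR120:{1,4} BI210:{3} CS101:{2,5} CS201:{6,7,8}
Ordered by (a.id, b.id); first 5.

6 | 8 ; 7 | 8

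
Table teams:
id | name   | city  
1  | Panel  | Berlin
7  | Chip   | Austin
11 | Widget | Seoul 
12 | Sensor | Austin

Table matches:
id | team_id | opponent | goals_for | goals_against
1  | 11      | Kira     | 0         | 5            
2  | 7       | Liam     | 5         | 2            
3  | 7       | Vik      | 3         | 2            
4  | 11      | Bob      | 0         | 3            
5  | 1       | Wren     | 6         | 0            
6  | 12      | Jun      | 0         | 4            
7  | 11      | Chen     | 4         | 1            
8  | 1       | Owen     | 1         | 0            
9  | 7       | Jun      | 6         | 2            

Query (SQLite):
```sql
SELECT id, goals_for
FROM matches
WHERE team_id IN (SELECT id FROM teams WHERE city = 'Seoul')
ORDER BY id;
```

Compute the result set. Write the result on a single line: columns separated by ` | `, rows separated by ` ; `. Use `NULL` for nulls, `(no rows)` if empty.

1 | 0 ; 4 | 0 ; 7 | 4

Inner query: teams.id where city = 'Seoul'.
Outer: keep matches rows whose team_id is in that set.
Inner query → {11}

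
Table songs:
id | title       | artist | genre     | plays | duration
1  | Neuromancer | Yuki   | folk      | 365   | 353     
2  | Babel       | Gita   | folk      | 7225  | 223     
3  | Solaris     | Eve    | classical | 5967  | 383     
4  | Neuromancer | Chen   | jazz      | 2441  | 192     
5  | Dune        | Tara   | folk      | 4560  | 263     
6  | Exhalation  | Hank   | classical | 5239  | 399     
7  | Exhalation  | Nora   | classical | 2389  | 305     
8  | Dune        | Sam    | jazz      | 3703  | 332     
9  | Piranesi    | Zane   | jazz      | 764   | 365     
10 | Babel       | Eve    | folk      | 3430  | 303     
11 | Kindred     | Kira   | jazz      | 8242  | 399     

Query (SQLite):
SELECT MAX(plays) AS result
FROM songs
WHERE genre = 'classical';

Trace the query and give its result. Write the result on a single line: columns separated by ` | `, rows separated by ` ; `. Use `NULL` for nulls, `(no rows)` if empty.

5967

Rows where genre='classical' → plays values: [5967, 5239, 2389].
MAX of non-NULL values = 5967.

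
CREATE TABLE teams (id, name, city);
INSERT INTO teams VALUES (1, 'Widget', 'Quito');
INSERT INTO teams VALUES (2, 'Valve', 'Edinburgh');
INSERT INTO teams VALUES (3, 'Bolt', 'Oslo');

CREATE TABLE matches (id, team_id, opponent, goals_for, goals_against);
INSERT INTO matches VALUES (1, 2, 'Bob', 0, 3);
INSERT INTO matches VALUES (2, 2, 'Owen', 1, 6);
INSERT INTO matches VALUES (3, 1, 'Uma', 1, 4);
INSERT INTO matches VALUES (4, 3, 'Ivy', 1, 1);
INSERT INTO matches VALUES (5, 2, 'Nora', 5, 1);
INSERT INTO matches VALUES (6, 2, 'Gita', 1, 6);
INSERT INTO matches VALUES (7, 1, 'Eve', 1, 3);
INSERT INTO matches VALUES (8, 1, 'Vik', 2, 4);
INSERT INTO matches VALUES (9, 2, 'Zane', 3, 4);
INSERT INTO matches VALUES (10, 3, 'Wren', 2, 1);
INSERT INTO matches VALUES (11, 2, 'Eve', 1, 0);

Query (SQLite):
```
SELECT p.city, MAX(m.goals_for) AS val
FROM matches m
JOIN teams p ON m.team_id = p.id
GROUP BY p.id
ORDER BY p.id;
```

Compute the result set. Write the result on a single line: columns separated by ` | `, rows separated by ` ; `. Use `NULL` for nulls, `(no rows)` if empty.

Quito | 2 ; Edinburgh | 5 ; Oslo | 2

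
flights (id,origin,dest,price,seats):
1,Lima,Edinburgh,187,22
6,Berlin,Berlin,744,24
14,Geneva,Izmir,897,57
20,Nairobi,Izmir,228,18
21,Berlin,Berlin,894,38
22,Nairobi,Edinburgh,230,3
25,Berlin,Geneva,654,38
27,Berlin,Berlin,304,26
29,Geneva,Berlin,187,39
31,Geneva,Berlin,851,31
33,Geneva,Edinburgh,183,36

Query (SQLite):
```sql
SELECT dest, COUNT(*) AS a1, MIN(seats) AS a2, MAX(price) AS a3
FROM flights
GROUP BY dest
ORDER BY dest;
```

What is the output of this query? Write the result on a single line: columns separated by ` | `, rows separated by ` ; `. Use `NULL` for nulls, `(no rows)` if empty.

Berlin | 5 | 24 | 894 ; Edinburgh | 3 | 3 | 230 ; Geneva | 1 | 38 | 654 ; Izmir | 2 | 18 | 897

Group flights by dest.
Per group compute: COUNT(*), MIN(seats), MAX(price).
  Berlin: ids {6, 21, 27, 29, 31} → COUNT(*)=5, MIN(seats)=24, MAX(price)=894
  Edinburgh: ids {1, 22, 33} → COUNT(*)=3, MIN(seats)=3, MAX(price)=230
  Geneva: ids {25} → COUNT(*)=1, MIN(seats)=38, MAX(price)=654
  Izmir: ids {14, 20} → COUNT(*)=2, MIN(seats)=18, MAX(price)=897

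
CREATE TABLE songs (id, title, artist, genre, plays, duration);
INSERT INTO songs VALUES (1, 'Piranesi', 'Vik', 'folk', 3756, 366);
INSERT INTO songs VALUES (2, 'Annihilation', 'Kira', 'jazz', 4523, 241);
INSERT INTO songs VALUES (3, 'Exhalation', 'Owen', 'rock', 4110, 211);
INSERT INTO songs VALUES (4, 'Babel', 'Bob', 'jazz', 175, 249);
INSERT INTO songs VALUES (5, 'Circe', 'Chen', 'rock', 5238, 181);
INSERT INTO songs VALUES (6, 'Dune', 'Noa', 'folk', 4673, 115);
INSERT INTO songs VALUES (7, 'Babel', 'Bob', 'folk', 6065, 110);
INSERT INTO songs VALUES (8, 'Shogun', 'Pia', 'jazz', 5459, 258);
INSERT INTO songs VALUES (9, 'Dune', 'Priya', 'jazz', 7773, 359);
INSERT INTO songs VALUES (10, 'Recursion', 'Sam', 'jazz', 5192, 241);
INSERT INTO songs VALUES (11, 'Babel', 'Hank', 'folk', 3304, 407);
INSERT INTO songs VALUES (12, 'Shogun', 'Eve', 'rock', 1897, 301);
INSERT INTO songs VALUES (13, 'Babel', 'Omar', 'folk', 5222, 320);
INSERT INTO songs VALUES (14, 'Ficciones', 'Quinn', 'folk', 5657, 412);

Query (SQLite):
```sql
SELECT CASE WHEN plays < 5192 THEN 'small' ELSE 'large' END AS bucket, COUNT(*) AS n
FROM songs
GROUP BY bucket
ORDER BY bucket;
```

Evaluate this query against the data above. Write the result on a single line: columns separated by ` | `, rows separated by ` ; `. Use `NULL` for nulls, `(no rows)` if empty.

large | 7 ; small | 7

Bucket rows by plays < 5192 → 'small' else 'large'; count each bucket.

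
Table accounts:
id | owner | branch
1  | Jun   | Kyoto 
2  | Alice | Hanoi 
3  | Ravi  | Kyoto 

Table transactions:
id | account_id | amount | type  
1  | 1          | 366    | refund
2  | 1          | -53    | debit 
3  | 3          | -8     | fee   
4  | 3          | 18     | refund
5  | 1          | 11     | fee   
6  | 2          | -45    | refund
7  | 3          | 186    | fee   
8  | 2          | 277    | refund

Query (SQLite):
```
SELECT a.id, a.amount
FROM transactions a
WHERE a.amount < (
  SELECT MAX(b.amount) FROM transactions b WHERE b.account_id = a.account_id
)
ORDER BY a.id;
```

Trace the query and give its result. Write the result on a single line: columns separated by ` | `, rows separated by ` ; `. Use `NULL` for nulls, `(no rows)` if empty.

For each transactions row a, compute MAX(amount) over rows sharing a.account_id.
Keep row a if a.amount < that per-group MAX.
  account_id=1: MAX(amount) = 366
  account_id=2: MAX(amount) = 277
  account_id=3: MAX(amount) = 186

2 | -53 ; 3 | -8 ; 4 | 18 ; 5 | 11 ; 6 | -45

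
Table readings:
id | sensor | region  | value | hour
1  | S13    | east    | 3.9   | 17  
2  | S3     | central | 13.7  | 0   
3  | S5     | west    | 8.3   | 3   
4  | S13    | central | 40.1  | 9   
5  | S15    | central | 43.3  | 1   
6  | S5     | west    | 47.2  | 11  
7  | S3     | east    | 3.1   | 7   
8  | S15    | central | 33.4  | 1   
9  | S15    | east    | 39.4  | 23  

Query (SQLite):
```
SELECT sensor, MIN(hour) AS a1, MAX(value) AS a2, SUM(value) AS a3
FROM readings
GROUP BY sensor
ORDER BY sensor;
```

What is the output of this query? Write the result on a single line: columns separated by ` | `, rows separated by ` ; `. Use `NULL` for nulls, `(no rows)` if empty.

S13 | 9 | 40.1 | 44 ; S15 | 1 | 43.3 | 116.1 ; S3 | 0 | 13.7 | 16.8 ; S5 | 3 | 47.2 | 55.5

Group readings by sensor.
Per group compute: MIN(hour), MAX(value), SUM(value).
  S13: ids {1, 4} → MIN(hour)=9, MAX(value)=40.1, SUM(value)=44
  S15: ids {5, 8, 9} → MIN(hour)=1, MAX(value)=43.3, SUM(value)=116.1
  S3: ids {2, 7} → MIN(hour)=0, MAX(value)=13.7, SUM(value)=16.8
  S5: ids {3, 6} → MIN(hour)=3, MAX(value)=47.2, SUM(value)=55.5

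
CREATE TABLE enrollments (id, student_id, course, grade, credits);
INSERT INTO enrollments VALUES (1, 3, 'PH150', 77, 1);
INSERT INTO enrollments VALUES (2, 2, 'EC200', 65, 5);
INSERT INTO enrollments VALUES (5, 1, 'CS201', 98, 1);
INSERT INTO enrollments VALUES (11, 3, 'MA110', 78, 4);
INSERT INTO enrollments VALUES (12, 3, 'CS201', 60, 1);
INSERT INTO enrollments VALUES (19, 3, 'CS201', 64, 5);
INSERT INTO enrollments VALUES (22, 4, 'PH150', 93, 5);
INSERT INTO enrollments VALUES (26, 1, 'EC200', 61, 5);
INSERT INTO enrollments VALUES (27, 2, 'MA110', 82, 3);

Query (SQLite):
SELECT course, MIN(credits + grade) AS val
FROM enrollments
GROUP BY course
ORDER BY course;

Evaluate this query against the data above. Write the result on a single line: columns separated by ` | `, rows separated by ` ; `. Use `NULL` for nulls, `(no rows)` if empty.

CS201 | 61 ; EC200 | 66 ; MA110 | 82 ; PH150 | 78

For each row compute credits + grade.
Group by course; take MIN of the expression per group.
  CS201: ids {5, 12, 19} → MIN(credits + grade)=61
  EC200: ids {2, 26} → MIN(credits + grade)=66
  MA110: ids {11, 27} → MIN(credits + grade)=82
  PH150: ids {1, 22} → MIN(credits + grade)=78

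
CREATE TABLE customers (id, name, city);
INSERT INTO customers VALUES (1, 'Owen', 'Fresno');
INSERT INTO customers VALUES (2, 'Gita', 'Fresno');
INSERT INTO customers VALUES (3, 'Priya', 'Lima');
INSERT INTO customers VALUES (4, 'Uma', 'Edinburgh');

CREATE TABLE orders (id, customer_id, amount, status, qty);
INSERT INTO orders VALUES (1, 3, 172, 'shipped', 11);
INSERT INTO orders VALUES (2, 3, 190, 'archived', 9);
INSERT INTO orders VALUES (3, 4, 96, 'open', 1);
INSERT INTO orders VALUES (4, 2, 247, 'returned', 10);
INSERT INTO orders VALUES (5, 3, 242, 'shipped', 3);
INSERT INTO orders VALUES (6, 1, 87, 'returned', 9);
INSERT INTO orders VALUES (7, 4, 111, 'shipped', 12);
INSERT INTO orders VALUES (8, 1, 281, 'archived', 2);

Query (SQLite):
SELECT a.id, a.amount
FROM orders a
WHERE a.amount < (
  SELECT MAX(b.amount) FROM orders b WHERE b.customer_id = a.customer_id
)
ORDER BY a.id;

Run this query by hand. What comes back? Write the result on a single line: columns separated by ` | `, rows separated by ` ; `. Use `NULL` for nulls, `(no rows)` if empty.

For each orders row a, compute MAX(amount) over rows sharing a.customer_id.
Keep row a if a.amount < that per-group MAX.
  customer_id=1: MAX(amount) = 281
  customer_id=2: MAX(amount) = 247
  customer_id=3: MAX(amount) = 242
  customer_id=4: MAX(amount) = 111

1 | 172 ; 2 | 190 ; 3 | 96 ; 6 | 87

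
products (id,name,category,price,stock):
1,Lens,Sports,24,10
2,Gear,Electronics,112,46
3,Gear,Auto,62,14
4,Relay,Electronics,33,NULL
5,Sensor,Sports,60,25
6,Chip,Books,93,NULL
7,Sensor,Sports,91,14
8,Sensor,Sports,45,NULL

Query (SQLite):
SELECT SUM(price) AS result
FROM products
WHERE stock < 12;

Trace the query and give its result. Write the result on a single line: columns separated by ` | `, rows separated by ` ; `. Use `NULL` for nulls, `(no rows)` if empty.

Rows where stock < 12 → price values: [24].
SUM of non-NULL values = 24.

24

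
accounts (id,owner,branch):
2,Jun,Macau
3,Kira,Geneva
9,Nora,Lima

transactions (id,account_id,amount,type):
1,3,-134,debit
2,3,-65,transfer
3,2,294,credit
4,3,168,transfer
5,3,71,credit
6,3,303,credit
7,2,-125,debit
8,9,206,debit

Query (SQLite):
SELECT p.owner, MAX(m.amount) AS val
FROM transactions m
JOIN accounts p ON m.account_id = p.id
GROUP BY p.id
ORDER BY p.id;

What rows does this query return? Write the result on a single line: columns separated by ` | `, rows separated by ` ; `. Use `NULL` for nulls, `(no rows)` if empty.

Join each transactions row to its accounts via account_id.
Group joined rows by accounts.id; compute MAX(m.amount) per group.
  2: ids {3, 7} → MAX(m.amount)=294
  3: ids {1, 2, 4, 5, 6} → MAX(m.amount)=303
  9: ids {8} → MAX(m.amount)=206

Jun | 294 ; Kira | 303 ; Nora | 206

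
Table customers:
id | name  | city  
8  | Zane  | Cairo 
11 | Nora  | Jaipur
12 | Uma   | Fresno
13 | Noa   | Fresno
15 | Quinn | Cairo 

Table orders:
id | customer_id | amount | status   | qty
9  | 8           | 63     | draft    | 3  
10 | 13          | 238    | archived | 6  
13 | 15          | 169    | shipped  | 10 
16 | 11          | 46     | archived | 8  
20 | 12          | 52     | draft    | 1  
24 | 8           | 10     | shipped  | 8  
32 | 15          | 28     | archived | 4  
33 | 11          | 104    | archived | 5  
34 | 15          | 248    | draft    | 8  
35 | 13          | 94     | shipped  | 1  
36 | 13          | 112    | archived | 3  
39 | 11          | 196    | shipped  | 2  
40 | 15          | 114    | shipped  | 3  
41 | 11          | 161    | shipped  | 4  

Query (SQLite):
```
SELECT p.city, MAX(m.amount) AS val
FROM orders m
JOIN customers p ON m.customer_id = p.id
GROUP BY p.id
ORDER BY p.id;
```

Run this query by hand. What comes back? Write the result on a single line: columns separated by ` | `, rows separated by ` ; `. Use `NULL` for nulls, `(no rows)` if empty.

Cairo | 63 ; Jaipur | 196 ; Fresno | 52 ; Fresno | 238 ; Cairo | 248

Join each orders row to its customers via customer_id.
Group joined rows by customers.id; compute MAX(m.amount) per group.
  8: ids {9, 24} → MAX(m.amount)=63
  11: ids {16, 33, 39, 41} → MAX(m.amount)=196
  12: ids {20} → MAX(m.amount)=52
  13: ids {10, 35, 36} → MAX(m.amount)=238
  15: ids {13, 32, 34, 40} → MAX(m.amount)=248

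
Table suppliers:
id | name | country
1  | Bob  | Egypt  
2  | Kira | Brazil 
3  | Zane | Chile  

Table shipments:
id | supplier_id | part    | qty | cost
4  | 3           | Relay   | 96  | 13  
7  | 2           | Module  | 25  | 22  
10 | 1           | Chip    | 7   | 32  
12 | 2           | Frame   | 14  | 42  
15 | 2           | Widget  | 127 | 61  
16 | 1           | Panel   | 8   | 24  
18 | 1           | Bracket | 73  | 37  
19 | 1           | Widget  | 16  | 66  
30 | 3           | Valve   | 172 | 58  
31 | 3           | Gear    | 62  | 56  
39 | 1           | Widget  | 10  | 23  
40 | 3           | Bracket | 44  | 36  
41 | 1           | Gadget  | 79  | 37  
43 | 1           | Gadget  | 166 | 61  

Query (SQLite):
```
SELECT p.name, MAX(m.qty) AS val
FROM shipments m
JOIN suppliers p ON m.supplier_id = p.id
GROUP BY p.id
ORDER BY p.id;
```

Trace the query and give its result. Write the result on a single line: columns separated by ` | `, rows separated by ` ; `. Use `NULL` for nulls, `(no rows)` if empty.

Bob | 166 ; Kira | 127 ; Zane | 172

Join each shipments row to its suppliers via supplier_id.
Group joined rows by suppliers.id; compute MAX(m.qty) per group.
  1: ids {10, 16, 18, 19, 39, 41, 43} → MAX(m.qty)=166
  2: ids {7, 12, 15} → MAX(m.qty)=127
  3: ids {4, 30, 31, 40} → MAX(m.qty)=172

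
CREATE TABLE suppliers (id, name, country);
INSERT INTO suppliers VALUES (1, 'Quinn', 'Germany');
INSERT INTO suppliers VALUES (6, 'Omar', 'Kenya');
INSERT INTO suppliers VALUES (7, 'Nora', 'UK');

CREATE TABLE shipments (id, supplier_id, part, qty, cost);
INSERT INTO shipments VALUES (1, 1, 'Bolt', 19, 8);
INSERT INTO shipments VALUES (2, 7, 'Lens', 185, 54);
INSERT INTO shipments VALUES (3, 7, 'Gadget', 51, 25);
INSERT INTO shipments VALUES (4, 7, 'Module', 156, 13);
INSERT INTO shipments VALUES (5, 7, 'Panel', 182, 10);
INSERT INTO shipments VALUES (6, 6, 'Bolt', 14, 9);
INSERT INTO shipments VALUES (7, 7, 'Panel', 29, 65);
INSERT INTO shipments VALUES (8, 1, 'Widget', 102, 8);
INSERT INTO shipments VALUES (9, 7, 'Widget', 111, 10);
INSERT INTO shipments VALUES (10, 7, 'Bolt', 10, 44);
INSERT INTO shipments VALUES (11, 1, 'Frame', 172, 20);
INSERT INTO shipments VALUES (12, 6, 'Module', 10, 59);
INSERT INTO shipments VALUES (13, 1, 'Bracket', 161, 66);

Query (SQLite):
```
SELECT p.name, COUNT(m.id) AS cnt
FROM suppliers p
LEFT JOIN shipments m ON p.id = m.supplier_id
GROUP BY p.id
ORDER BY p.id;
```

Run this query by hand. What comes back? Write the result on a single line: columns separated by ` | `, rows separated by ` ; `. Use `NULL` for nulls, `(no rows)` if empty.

Quinn | 4 ; Omar | 2 ; Nora | 7

LEFT JOIN keeps every suppliers row; unmatched ones get NULL for shipments columns.
Group by suppliers.id and compute COUNT(m.id). COUNT(col) of an all-NULL group is 0.
  1: ids {1, 8, 11, 13} → COUNT(m.id)=4
  6: ids {6, 12} → COUNT(m.id)=2
  7: ids {2, 3, 4, 5, 7, 9, 10} → COUNT(m.id)=7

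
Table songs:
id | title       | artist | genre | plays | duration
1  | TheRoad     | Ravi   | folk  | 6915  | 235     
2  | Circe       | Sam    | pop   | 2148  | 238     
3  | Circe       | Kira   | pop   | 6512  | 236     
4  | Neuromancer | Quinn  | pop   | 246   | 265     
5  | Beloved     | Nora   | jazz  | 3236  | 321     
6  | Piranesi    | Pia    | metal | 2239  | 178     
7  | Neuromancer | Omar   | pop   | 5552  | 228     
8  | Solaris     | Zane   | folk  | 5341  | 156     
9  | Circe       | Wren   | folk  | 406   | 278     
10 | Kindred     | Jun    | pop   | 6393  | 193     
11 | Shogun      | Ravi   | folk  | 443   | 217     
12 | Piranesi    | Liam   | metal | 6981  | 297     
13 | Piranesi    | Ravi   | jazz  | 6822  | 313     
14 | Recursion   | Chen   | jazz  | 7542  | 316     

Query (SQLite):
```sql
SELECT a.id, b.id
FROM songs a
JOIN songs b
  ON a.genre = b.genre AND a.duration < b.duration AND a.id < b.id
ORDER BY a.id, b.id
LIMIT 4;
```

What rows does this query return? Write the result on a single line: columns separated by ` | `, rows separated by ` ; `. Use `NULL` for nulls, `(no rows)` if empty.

1 | 9 ; 2 | 4 ; 3 | 4 ; 6 | 12

Pairs (a,b) with same genre, a.duration < b.duration, a.id < b.id.
genre groups: folk:{1,8,9,11} jazz:{5,13,14} metal:{6,12} pop:{2,3,4,7,10}
Ordered by (a.id, b.id); first 4.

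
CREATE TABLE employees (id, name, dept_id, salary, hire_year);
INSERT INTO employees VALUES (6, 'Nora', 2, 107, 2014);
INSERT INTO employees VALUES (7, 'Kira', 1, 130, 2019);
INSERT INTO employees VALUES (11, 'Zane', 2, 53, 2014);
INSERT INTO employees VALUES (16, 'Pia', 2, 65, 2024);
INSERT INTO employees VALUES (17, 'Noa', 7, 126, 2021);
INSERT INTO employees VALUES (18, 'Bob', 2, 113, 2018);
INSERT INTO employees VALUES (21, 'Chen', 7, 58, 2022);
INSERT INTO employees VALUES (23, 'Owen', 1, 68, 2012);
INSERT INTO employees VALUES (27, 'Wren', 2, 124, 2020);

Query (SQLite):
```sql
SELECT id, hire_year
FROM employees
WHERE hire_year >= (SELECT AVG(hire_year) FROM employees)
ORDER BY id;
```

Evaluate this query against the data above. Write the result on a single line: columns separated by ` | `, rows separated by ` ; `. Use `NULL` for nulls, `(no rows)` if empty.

7 | 2019 ; 16 | 2024 ; 17 | 2021 ; 21 | 2022 ; 27 | 2020

Scalar subquery: AVG(hire_year) over all employees rows = 2018.222222 (≈; comparison uses full precision).
Keep rows where hire_year >= that value.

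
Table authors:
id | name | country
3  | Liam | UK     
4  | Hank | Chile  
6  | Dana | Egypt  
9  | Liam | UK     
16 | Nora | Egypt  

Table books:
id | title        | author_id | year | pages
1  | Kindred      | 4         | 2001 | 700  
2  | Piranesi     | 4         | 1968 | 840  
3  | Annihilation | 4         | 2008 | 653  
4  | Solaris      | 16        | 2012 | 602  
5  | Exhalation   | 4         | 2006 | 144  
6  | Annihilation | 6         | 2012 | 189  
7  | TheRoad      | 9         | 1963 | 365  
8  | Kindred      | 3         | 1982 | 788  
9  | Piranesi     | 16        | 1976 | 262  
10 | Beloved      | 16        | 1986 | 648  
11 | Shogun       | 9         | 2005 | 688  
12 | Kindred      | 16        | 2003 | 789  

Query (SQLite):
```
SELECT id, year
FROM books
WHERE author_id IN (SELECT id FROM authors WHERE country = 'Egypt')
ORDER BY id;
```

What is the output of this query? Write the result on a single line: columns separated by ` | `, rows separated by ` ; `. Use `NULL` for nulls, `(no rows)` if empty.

4 | 2012 ; 6 | 2012 ; 9 | 1976 ; 10 | 1986 ; 12 | 2003

Inner query: authors.id where country = 'Egypt'.
Outer: keep books rows whose author_id is in that set.
Inner query → {6, 16}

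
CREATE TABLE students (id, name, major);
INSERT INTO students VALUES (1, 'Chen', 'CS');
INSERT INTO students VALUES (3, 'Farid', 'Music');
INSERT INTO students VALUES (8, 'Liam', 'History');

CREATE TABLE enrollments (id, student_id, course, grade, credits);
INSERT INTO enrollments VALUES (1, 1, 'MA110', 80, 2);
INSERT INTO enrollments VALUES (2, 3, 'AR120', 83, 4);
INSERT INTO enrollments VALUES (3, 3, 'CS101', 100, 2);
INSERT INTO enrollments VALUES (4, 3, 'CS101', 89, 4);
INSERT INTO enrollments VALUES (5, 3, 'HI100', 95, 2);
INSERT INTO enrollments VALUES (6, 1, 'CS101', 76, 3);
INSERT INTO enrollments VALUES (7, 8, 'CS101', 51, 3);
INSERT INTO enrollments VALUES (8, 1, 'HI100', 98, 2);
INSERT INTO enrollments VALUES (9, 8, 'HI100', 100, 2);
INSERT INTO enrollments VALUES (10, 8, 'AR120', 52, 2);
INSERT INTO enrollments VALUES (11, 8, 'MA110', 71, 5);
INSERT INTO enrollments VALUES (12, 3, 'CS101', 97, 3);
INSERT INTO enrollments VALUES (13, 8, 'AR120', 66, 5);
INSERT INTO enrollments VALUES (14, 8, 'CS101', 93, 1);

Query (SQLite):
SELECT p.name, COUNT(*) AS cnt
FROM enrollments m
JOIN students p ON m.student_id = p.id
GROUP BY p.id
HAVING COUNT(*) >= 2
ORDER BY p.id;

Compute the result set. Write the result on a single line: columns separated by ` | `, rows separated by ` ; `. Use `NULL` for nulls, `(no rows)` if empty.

Join each enrollments row to its students via student_id.
Group joined rows by students.id; compute COUNT(*) per group.
HAVING: keep groups with count ≥ 2.
  1: ids {1, 6, 8} → COUNT(*)=3
  3: ids {2, 3, 4, 5, 12} → COUNT(*)=5
  8: ids {7, 9, 10, 11, 13, 14} → COUNT(*)=6

Chen | 3 ; Farid | 5 ; Liam | 6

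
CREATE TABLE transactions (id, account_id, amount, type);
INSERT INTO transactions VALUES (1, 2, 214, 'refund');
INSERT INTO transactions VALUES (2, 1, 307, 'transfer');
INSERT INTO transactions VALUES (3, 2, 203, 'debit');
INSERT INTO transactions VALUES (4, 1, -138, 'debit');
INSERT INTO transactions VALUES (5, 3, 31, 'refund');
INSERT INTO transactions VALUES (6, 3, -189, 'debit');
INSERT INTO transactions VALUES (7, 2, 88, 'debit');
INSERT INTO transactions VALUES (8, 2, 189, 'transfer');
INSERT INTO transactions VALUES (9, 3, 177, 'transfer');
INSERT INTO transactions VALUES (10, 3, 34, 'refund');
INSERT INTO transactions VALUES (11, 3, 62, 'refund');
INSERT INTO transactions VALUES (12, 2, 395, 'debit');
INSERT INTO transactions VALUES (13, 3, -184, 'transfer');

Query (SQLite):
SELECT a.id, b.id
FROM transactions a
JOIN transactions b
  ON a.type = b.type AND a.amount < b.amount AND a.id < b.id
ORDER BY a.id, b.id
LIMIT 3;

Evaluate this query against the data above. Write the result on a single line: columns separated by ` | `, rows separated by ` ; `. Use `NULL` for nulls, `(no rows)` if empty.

Pairs (a,b) with same type, a.amount < b.amount, a.id < b.id.
type groups: debit:{3,4,6,7,12} refund:{1,5,10,11} transfer:{2,8,9,13}
Ordered by (a.id, b.id); first 3.

3 | 12 ; 4 | 7 ; 4 | 12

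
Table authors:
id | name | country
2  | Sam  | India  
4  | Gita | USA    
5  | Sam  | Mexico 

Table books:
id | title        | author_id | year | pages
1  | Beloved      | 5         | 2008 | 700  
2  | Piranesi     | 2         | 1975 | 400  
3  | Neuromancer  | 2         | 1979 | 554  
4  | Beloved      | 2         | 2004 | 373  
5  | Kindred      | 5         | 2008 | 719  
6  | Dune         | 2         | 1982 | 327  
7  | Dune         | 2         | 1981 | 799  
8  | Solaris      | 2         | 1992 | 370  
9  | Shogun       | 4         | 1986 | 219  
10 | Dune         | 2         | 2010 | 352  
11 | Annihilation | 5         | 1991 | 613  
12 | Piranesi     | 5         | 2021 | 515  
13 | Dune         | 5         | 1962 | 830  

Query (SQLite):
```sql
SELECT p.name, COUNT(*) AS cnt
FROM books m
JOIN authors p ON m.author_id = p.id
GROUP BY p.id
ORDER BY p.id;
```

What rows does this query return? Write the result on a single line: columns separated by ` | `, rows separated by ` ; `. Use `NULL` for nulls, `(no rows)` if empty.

Join each books row to its authors via author_id.
Group joined rows by authors.id; compute COUNT(*) per group.
  2: ids {2, 3, 4, 6, 7, 8, 10} → COUNT(*)=7
  4: ids {9} → COUNT(*)=1
  5: ids {1, 5, 11, 12, 13} → COUNT(*)=5

Sam | 7 ; Gita | 1 ; Sam | 5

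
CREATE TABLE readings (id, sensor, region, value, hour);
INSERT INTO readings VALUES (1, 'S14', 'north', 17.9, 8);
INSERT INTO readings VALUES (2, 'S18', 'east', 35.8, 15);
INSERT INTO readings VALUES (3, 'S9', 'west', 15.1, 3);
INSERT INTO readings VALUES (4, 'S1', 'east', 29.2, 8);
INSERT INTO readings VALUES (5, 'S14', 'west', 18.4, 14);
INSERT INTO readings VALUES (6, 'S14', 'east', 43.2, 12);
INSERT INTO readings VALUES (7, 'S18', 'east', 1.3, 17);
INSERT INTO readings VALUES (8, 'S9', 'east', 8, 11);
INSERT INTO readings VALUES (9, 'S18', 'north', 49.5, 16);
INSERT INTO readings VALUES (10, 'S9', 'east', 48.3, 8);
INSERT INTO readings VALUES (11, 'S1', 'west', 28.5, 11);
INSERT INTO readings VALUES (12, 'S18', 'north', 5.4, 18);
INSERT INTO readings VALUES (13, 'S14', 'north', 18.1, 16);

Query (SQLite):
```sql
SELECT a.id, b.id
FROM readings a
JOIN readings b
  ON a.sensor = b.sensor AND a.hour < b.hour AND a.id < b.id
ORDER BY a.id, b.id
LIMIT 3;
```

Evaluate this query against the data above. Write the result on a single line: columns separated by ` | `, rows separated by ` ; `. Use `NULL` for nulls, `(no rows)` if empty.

Pairs (a,b) with same sensor, a.hour < b.hour, a.id < b.id.
sensor groups: S1:{4,11} S14:{1,5,6,13} S18:{2,7,9,12} S9:{3,8,10}
Ordered by (a.id, b.id); first 3.

1 | 5 ; 1 | 6 ; 1 | 13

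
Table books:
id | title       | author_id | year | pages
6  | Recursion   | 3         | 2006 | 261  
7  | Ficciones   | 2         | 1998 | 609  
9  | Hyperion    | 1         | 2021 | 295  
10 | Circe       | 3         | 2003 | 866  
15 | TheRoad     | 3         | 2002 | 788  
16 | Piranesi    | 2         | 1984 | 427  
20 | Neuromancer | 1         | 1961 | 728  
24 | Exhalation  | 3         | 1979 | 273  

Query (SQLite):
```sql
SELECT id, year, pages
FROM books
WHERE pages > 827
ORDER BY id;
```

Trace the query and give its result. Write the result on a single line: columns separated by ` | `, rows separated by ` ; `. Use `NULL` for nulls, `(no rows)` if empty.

pages > 827: ids {10}

10 | 2003 | 866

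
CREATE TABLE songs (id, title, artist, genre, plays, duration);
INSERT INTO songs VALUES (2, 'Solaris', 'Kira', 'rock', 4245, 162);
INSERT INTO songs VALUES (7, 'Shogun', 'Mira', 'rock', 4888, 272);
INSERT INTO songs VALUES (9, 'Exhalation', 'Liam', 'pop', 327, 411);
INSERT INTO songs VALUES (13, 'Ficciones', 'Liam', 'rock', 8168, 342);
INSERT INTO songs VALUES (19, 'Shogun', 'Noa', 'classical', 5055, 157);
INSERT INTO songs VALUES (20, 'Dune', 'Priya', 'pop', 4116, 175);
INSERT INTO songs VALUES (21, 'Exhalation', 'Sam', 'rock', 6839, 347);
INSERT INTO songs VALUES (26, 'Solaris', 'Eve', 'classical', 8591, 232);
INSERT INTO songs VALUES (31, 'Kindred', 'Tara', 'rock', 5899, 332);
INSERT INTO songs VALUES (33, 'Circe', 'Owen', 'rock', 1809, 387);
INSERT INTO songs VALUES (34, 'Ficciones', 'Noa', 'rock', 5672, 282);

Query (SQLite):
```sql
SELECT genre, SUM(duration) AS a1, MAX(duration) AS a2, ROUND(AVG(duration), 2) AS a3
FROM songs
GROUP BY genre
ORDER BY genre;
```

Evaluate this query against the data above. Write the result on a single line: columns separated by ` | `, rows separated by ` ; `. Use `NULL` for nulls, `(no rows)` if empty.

Group songs by genre.
Per group compute: SUM(duration), MAX(duration), ROUND(AVG(duration), 2).
  classical: ids {19, 26} → SUM(duration)=389, MAX(duration)=232, ROUND(AVG(duration), 2)=194.5
  pop: ids {9, 20} → SUM(duration)=586, MAX(duration)=411, ROUND(AVG(duration), 2)=293
  rock: ids {2, 7, 13, 21, 31, 33, 34} → SUM(duration)=2124, MAX(duration)=387, ROUND(AVG(duration), 2)=303.43

classical | 389 | 232 | 194.5 ; pop | 586 | 411 | 293 ; rock | 2124 | 387 | 303.43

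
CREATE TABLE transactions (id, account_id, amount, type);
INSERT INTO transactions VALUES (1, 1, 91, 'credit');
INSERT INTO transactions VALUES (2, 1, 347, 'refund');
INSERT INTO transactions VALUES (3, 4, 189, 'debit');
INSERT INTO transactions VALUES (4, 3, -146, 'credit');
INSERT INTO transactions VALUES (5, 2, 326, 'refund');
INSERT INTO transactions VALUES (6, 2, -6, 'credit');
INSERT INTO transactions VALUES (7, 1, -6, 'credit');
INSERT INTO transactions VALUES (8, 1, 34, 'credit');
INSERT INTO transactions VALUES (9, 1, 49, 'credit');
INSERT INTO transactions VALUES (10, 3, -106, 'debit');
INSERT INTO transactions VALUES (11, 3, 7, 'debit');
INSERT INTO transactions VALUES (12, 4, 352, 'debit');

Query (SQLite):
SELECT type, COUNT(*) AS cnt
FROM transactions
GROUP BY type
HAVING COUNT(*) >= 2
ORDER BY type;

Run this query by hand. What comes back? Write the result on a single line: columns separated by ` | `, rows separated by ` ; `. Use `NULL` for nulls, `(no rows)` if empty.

Partition transactions by type; compute COUNT(*) within each group.
HAVING: keep groups with count ≥ 2.
  credit: ids {1, 4, 6, 7, 8, 9} → COUNT(*)=6
  debit: ids {3, 10, 11, 12} → COUNT(*)=4
  refund: ids {2, 5} → COUNT(*)=2

credit | 6 ; debit | 4 ; refund | 2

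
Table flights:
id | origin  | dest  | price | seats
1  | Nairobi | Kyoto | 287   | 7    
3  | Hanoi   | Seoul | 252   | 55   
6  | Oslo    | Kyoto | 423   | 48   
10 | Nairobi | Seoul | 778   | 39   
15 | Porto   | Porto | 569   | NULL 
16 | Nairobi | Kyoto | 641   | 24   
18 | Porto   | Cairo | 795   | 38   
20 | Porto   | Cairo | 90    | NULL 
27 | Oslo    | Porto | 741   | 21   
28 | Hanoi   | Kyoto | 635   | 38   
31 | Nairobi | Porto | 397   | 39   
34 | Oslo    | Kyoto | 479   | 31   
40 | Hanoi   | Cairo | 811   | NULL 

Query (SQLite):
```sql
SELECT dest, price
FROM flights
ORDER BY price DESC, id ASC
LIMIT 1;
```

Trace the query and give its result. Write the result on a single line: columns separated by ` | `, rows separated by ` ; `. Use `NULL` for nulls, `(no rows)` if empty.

Cairo | 811

Sort by price desc, tiebreak id asc: (811, id=40), (795, id=18), (778, id=10), (741, id=27) …. Take first 1.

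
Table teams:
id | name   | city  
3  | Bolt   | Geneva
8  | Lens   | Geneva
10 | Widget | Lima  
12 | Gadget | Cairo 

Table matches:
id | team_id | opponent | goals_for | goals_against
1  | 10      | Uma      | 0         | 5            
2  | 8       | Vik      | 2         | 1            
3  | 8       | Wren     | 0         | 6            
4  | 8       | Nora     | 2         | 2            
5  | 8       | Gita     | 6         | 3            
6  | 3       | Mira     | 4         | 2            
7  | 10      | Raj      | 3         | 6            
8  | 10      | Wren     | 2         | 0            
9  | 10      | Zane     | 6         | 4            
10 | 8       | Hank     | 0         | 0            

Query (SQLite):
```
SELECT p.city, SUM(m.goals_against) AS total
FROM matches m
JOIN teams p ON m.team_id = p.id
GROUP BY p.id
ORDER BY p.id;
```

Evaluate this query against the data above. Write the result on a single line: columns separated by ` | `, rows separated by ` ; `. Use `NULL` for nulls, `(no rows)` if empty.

Geneva | 2 ; Geneva | 12 ; Lima | 15

Join each matches row to its teams via team_id.
Group joined rows by teams.id; compute SUM(m.goals_against) per group.
  3: ids {6} → SUM(m.goals_against)=2
  8: ids {2, 3, 4, 5, 10} → SUM(m.goals_against)=12
  10: ids {1, 7, 8, 9} → SUM(m.goals_against)=15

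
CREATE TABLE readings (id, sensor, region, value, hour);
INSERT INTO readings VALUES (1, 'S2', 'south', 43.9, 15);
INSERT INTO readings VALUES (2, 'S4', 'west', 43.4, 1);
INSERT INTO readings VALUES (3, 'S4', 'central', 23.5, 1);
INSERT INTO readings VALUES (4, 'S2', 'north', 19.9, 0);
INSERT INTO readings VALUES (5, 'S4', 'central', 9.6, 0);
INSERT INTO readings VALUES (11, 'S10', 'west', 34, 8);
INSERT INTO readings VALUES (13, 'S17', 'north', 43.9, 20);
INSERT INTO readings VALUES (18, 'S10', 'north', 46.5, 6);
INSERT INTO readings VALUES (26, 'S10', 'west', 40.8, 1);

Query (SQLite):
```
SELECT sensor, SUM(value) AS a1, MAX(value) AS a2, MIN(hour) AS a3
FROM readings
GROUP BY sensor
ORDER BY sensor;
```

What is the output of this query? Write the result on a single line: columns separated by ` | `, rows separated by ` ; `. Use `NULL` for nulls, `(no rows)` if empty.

Group readings by sensor.
Per group compute: SUM(value), MAX(value), MIN(hour).
  S10: ids {11, 18, 26} → SUM(value)=121.3, MAX(value)=46.5, MIN(hour)=1
  S17: ids {13} → SUM(value)=43.9, MAX(value)=43.9, MIN(hour)=20
  S2: ids {1, 4} → SUM(value)=63.8, MAX(value)=43.9, MIN(hour)=0
  S4: ids {2, 3, 5} → SUM(value)=76.5, MAX(value)=43.4, MIN(hour)=0

S10 | 121.3 | 46.5 | 1 ; S17 | 43.9 | 43.9 | 20 ; S2 | 63.8 | 43.9 | 0 ; S4 | 76.5 | 43.4 | 0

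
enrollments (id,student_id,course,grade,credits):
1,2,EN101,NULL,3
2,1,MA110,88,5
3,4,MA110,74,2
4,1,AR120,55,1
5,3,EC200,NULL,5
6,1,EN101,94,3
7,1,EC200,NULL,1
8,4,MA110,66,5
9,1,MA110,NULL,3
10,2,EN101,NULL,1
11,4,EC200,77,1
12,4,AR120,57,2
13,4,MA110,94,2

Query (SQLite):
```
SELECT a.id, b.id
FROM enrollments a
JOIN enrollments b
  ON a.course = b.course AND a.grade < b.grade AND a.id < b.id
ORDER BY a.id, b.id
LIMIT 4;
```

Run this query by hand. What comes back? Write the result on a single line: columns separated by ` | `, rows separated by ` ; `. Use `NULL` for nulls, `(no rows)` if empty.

Pairs (a,b) with same course, a.grade < b.grade, a.id < b.id.
course groups: AR120:{4,12} EC200:{5,7,11} EN101:{1,6,10} MA110:{2,3,8,9,13}
Ordered by (a.id, b.id); first 4.

2 | 13 ; 3 | 13 ; 4 | 12 ; 8 | 13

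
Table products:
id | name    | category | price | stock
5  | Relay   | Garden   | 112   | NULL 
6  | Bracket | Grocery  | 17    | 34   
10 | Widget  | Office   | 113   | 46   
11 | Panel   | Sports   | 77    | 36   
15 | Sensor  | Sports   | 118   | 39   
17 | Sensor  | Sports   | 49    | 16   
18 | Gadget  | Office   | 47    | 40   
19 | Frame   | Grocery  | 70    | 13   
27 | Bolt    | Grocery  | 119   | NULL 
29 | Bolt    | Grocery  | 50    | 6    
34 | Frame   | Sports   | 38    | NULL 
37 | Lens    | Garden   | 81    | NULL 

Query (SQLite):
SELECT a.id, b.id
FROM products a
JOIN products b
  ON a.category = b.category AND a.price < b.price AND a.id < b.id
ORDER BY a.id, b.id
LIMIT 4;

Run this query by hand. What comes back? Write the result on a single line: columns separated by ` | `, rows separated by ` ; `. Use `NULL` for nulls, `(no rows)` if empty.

Pairs (a,b) with same category, a.price < b.price, a.id < b.id.
category groups: Garden:{5,37} Grocery:{6,19,27,29} Office:{10,18} Sports:{11,15,17,34}
Ordered by (a.id, b.id); first 4.

6 | 19 ; 6 | 27 ; 6 | 29 ; 11 | 15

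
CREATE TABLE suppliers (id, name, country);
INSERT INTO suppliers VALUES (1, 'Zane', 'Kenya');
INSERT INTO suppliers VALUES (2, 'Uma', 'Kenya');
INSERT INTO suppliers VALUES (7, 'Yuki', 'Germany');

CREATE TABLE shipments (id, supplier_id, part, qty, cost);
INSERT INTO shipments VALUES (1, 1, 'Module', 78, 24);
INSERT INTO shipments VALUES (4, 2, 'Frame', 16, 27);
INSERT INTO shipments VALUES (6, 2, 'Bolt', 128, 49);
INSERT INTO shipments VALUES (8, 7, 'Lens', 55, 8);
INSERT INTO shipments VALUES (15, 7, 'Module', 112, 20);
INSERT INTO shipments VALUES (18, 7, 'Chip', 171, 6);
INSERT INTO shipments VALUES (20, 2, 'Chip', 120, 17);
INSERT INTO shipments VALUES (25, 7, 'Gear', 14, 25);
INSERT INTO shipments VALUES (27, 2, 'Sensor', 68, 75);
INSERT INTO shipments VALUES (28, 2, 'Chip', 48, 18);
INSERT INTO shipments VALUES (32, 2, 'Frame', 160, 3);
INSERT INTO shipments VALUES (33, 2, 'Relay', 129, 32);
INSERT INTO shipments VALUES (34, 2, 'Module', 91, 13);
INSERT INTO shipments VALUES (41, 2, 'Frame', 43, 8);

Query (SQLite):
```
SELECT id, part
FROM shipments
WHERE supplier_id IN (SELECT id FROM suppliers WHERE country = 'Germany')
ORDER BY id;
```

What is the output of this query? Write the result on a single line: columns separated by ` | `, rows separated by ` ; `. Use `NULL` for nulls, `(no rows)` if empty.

8 | Lens ; 15 | Module ; 18 | Chip ; 25 | Gear

Inner query: suppliers.id where country = 'Germany'.
Outer: keep shipments rows whose supplier_id is in that set.
Inner query → {7}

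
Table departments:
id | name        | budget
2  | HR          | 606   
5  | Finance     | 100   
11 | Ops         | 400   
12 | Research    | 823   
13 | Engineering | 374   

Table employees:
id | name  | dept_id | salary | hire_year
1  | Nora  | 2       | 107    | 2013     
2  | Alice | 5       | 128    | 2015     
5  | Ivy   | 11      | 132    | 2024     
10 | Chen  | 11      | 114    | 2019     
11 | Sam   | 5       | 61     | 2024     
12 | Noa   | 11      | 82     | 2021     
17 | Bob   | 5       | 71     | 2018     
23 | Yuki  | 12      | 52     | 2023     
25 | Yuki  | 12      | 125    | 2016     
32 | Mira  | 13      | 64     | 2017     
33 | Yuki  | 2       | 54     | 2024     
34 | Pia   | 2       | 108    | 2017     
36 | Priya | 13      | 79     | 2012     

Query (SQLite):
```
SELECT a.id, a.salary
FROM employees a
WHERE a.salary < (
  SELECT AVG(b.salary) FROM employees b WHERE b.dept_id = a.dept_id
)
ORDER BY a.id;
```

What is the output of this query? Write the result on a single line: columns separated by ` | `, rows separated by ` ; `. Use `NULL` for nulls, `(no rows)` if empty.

For each employees row a, compute AVG(salary) over rows sharing a.dept_id.
Keep row a if a.salary < that per-group AVG.
  dept_id=2: AVG(salary) = 89.666667
  dept_id=5: AVG(salary) = 86.666667
  dept_id=11: AVG(salary) = 109.333333
  dept_id=12: AVG(salary) = 88.5
  dept_id=13: AVG(salary) = 71.5

11 | 61 ; 12 | 82 ; 17 | 71 ; 23 | 52 ; 32 | 64 ; 33 | 54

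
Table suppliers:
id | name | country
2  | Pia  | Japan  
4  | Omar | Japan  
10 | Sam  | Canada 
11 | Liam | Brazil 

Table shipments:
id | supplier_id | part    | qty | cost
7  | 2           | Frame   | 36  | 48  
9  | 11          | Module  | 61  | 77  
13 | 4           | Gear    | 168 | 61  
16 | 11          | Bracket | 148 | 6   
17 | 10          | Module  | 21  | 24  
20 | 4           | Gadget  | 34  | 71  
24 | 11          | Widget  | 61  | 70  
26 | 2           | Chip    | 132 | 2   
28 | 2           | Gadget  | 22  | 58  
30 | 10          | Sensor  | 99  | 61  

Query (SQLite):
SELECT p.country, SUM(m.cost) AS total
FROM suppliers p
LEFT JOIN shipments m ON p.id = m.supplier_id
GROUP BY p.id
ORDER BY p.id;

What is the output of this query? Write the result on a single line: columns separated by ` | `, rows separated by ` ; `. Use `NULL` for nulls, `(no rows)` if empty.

LEFT JOIN keeps every suppliers row; unmatched ones get NULL for shipments columns.
Group by suppliers.id and compute SUM(m.cost). SUM over an all-NULL group is NULL.
  2: ids {7, 26, 28} → SUM(m.cost)=108
  4: ids {13, 20} → SUM(m.cost)=132
  10: ids {17, 30} → SUM(m.cost)=85
  11: ids {9, 16, 24} → SUM(m.cost)=153

Japan | 108 ; Japan | 132 ; Canada | 85 ; Brazil | 153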